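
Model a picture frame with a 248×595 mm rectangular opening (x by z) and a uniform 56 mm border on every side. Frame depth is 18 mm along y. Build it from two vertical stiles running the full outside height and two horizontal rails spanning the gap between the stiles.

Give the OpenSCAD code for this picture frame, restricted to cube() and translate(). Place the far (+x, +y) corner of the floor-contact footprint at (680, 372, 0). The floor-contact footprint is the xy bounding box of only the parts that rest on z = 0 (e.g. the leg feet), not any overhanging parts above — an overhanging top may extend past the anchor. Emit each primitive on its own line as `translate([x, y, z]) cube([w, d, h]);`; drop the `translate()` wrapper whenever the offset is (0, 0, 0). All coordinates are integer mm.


translate([320, 354, 0]) cube([56, 18, 707]);
translate([624, 354, 0]) cube([56, 18, 707]);
translate([376, 354, 0]) cube([248, 18, 56]);
translate([376, 354, 651]) cube([248, 18, 56]);


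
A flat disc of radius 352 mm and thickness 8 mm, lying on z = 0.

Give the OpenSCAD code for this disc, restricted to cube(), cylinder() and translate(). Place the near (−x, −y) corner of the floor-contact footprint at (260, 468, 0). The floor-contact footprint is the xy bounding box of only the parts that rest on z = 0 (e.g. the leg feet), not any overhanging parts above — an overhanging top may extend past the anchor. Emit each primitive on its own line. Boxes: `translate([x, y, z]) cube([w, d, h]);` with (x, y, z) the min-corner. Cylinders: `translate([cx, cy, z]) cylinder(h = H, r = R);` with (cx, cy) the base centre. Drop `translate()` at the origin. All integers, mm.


translate([612, 820, 0]) cylinder(h = 8, r = 352);


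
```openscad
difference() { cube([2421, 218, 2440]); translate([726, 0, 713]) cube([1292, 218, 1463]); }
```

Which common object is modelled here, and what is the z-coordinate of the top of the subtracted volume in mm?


A wall with a window opening. The window head height is 2176 mm.

A wall with a rectangular opening subtracted — a window. Sill at z = 713, opening 1463 mm tall, so the head is at 713 + 1463 = 2176 mm.


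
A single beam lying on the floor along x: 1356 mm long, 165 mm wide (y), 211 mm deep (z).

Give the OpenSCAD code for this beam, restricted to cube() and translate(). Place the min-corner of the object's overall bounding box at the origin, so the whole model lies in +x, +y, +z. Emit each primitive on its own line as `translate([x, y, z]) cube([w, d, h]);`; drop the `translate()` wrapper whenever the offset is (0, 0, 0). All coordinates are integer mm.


cube([1356, 165, 211]);


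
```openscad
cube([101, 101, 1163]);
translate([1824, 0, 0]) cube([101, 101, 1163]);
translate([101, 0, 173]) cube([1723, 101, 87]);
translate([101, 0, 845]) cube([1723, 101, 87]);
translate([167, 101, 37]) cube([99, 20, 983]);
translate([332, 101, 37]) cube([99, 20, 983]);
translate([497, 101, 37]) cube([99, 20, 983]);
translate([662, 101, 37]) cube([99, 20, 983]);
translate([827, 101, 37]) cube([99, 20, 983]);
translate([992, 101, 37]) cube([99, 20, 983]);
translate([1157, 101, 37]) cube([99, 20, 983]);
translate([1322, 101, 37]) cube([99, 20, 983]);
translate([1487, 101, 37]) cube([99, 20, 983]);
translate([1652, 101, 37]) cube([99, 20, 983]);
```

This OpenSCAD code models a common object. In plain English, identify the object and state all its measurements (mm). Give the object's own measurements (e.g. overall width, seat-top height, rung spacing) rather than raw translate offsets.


A fence section. Two 101×101 mm posts, 1163 mm tall, stand on the floor with a clear span of 1723 mm between their inner faces. Two horizontal rails of 101×87 mm section span the gap between the posts with their undersides at z = 173 mm and z = 845 mm, flush with the posts' −y face. 10 pickets, each 99 mm wide, 20 mm thick and 983 mm tall, are fixed to the +y face of the rails with their bottoms at z = 37 mm, spaced across the span with a 66 mm gap after the −x post and between neighbouring pickets, with 73 mm left before the +x post.


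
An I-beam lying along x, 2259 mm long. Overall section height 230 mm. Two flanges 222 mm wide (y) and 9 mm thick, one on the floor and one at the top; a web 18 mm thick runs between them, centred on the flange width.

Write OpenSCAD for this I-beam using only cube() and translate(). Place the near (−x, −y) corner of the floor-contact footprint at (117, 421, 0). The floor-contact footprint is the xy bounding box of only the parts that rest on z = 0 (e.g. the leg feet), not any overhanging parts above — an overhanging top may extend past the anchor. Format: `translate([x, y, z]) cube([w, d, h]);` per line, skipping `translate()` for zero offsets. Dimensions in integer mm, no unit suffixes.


translate([117, 421, 0]) cube([2259, 222, 9]);
translate([117, 523, 9]) cube([2259, 18, 212]);
translate([117, 421, 221]) cube([2259, 222, 9]);


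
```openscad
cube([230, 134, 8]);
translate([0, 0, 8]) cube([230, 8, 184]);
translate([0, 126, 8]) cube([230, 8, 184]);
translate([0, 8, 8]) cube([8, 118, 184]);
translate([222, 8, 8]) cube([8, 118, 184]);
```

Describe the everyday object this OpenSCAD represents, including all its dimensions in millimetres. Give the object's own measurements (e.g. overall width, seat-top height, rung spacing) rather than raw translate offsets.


An open-topped rectangular box: outside dimensions 230×134×192 mm, with a uniform wall and base thickness of 8 mm. The base is a full 230×134 slab on the floor; four walls sit on top of the base. The front and back walls (the −y and +y sides) span the full width; the two side walls fit between them.


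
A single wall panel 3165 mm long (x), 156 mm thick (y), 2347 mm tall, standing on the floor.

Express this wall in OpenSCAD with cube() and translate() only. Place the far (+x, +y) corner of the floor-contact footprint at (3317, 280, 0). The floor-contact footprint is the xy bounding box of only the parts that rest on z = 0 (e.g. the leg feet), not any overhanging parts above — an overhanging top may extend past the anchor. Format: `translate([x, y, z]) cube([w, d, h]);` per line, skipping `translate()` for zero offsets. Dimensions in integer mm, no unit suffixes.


translate([152, 124, 0]) cube([3165, 156, 2347]);


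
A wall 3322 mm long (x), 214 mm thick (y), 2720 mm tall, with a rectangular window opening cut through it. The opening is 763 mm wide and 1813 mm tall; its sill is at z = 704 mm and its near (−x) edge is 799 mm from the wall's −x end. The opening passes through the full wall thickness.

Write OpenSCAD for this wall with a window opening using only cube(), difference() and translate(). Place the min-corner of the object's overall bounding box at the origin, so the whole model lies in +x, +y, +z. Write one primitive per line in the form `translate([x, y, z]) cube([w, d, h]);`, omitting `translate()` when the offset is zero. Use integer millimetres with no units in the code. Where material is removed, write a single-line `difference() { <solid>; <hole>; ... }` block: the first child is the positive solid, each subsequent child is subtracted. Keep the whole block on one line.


difference() { cube([3322, 214, 2720]); translate([799, 0, 704]) cube([763, 214, 1813]); }


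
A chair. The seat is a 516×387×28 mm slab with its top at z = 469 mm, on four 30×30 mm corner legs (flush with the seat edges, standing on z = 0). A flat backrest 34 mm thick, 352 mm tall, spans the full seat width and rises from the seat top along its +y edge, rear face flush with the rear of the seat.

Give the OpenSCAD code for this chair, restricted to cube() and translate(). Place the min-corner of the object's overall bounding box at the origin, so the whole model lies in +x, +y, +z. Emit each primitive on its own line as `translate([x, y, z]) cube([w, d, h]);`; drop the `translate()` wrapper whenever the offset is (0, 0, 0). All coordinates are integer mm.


// leg_h = 469 - 28 = 441
translate([0, 0, 441]) cube([516, 387, 28]);
cube([30, 30, 441]);
translate([486, 0, 0]) cube([30, 30, 441]);
translate([0, 357, 0]) cube([30, 30, 441]);
translate([486, 357, 0]) cube([30, 30, 441]);
translate([0, 353, 469]) cube([516, 34, 352]);


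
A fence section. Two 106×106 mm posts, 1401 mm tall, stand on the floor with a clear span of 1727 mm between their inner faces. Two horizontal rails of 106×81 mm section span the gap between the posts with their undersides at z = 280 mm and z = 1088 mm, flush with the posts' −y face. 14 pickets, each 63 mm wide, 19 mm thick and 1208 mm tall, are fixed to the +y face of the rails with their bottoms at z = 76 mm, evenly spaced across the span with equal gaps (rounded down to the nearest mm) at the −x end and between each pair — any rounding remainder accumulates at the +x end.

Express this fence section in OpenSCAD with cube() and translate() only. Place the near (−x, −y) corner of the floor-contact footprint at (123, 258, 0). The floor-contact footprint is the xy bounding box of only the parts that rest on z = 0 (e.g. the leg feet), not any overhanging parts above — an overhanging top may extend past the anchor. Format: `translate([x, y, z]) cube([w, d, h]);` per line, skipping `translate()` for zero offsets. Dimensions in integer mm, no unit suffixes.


translate([123, 258, 0]) cube([106, 106, 1401]);
translate([1956, 258, 0]) cube([106, 106, 1401]);
translate([229, 258, 280]) cube([1727, 106, 81]);
translate([229, 258, 1088]) cube([1727, 106, 81]);
translate([285, 364, 76]) cube([63, 19, 1208]);
translate([404, 364, 76]) cube([63, 19, 1208]);
translate([523, 364, 76]) cube([63, 19, 1208]);
translate([642, 364, 76]) cube([63, 19, 1208]);
translate([761, 364, 76]) cube([63, 19, 1208]);
translate([880, 364, 76]) cube([63, 19, 1208]);
translate([999, 364, 76]) cube([63, 19, 1208]);
translate([1118, 364, 76]) cube([63, 19, 1208]);
translate([1237, 364, 76]) cube([63, 19, 1208]);
translate([1356, 364, 76]) cube([63, 19, 1208]);
translate([1475, 364, 76]) cube([63, 19, 1208]);
translate([1594, 364, 76]) cube([63, 19, 1208]);
translate([1713, 364, 76]) cube([63, 19, 1208]);
translate([1832, 364, 76]) cube([63, 19, 1208]);


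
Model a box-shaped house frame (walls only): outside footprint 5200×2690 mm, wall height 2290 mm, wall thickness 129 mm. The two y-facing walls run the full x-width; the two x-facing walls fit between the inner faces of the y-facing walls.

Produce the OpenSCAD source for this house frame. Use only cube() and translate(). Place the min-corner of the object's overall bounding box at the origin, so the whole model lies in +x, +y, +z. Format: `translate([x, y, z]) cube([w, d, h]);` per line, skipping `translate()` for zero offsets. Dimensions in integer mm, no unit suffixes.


cube([5200, 129, 2290]);
translate([0, 2561, 0]) cube([5200, 129, 2290]);
translate([0, 129, 0]) cube([129, 2432, 2290]);
translate([5071, 129, 0]) cube([129, 2432, 2290]);


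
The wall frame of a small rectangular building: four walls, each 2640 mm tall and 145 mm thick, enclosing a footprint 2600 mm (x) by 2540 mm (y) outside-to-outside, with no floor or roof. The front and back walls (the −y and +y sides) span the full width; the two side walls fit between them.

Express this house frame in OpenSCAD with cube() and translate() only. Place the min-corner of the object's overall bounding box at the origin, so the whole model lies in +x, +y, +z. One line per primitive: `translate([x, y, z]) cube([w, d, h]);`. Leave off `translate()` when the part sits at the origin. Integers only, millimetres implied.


cube([2600, 145, 2640]);
translate([0, 2395, 0]) cube([2600, 145, 2640]);
translate([0, 145, 0]) cube([145, 2250, 2640]);
translate([2455, 145, 0]) cube([145, 2250, 2640]);


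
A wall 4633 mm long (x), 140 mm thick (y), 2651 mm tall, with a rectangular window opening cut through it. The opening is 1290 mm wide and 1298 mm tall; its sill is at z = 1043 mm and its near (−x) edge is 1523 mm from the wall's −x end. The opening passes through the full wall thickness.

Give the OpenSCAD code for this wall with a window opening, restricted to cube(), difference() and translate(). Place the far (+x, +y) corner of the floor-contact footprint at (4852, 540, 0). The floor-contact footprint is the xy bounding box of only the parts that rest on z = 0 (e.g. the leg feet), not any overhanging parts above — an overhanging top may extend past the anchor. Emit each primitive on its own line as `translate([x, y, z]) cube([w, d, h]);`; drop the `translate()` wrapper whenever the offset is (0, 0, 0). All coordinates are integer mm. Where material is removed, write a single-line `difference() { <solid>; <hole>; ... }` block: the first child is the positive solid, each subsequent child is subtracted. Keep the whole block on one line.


difference() { translate([219, 400, 0]) cube([4633, 140, 2651]); translate([1742, 400, 1043]) cube([1290, 140, 1298]); }


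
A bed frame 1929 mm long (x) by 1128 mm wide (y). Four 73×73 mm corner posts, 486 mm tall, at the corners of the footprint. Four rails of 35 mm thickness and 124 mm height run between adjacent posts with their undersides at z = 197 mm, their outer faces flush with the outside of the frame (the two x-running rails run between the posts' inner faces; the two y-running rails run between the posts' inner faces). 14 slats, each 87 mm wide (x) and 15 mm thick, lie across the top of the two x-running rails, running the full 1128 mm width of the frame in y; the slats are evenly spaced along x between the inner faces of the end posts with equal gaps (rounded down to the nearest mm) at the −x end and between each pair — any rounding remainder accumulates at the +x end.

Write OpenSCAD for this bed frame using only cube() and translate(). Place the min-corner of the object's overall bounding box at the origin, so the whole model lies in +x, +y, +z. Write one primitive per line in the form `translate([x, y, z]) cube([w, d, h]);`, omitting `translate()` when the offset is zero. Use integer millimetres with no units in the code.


// slat z = rail_z + rail_h = 197 + 124 = 321
// slat gap = ⌊(1783 − 14·87) / 15⌋ = 37
cube([73, 73, 486]);
translate([0, 1055, 0]) cube([73, 73, 486]);
translate([1856, 0, 0]) cube([73, 73, 486]);
translate([1856, 1055, 0]) cube([73, 73, 486]);
translate([73, 0, 197]) cube([1783, 35, 124]);
translate([73, 1093, 197]) cube([1783, 35, 124]);
translate([0, 73, 197]) cube([35, 982, 124]);
translate([1894, 73, 197]) cube([35, 982, 124]);
translate([110, 0, 321]) cube([87, 1128, 15]);
translate([234, 0, 321]) cube([87, 1128, 15]);
translate([358, 0, 321]) cube([87, 1128, 15]);
translate([482, 0, 321]) cube([87, 1128, 15]);
translate([606, 0, 321]) cube([87, 1128, 15]);
translate([730, 0, 321]) cube([87, 1128, 15]);
translate([854, 0, 321]) cube([87, 1128, 15]);
translate([978, 0, 321]) cube([87, 1128, 15]);
translate([1102, 0, 321]) cube([87, 1128, 15]);
translate([1226, 0, 321]) cube([87, 1128, 15]);
translate([1350, 0, 321]) cube([87, 1128, 15]);
translate([1474, 0, 321]) cube([87, 1128, 15]);
translate([1598, 0, 321]) cube([87, 1128, 15]);
translate([1722, 0, 321]) cube([87, 1128, 15]);


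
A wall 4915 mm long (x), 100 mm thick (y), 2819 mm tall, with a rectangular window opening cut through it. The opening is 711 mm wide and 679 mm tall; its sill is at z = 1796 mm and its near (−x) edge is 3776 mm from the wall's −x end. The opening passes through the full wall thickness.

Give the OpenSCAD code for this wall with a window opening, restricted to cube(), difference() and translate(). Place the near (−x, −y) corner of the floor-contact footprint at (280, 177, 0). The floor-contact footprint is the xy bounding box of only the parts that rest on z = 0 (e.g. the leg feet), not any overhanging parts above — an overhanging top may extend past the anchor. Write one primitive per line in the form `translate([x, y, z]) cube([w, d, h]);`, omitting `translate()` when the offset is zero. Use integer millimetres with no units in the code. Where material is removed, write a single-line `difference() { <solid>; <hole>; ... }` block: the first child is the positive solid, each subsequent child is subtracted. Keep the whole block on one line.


difference() { translate([280, 177, 0]) cube([4915, 100, 2819]); translate([4056, 177, 1796]) cube([711, 100, 679]); }


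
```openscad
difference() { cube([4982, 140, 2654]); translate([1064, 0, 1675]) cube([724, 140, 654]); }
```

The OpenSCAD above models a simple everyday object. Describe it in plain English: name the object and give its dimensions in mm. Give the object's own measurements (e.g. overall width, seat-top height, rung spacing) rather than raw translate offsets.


A wall 4982 mm long (x), 140 mm thick (y), 2654 mm tall, with a rectangular window opening cut through it. The opening is 724 mm wide and 654 mm tall; its sill is at z = 1675 mm and its near (−x) edge is 1064 mm from the wall's −x end. The opening passes through the full wall thickness.


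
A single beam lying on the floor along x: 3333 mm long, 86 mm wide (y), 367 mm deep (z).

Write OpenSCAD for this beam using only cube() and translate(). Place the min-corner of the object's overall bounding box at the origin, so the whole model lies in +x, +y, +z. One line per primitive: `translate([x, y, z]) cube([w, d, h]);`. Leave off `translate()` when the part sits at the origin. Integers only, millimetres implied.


cube([3333, 86, 367]);


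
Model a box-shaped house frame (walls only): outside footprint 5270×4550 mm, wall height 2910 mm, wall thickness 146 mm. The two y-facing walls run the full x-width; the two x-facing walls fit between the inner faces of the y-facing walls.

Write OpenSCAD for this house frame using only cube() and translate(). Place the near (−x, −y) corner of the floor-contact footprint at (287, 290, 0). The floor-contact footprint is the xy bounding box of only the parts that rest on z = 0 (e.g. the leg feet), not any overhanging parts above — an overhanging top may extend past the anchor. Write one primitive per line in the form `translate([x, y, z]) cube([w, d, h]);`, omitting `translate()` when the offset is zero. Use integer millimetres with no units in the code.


translate([287, 290, 0]) cube([5270, 146, 2910]);
translate([287, 4694, 0]) cube([5270, 146, 2910]);
translate([287, 436, 0]) cube([146, 4258, 2910]);
translate([5411, 436, 0]) cube([146, 4258, 2910]);


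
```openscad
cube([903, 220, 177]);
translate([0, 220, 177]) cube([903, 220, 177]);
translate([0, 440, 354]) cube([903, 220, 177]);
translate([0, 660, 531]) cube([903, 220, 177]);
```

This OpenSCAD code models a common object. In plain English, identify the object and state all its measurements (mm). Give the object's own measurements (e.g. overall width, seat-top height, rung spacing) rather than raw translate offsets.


A straight staircase of 4 solid steps. Each step is 903 mm wide (x), 220 mm deep (y, the going) and 177 mm tall (the rise). The first step rests on the floor; each subsequent step sits one going further in +y and one rise higher in +z, directly behind and above the previous step with no overlap.


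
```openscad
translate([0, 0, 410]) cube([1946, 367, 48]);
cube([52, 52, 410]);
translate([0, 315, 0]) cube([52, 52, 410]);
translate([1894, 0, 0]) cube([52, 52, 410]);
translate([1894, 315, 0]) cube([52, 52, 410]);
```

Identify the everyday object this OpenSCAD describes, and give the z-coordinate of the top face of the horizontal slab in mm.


A bench. The seat-top height is 458 mm.

A long slab on four corner posts — a bench. The slab sits at z = 410 with thickness 48, so the top is 410 + 48 = 458 mm.


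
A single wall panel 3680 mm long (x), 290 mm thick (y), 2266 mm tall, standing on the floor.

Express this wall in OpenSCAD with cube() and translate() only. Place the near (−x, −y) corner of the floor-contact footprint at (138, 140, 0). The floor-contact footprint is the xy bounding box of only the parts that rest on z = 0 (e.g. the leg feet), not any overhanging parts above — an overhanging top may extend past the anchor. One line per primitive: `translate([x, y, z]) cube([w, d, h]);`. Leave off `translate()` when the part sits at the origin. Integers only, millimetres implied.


translate([138, 140, 0]) cube([3680, 290, 2266]);


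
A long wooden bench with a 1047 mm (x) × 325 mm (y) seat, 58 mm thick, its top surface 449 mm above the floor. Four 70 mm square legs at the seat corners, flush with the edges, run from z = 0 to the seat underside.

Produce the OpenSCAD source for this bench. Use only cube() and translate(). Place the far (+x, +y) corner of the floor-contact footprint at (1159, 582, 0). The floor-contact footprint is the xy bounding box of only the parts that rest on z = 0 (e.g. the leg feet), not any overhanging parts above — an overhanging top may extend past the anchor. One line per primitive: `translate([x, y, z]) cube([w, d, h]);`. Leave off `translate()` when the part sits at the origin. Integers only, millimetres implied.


// leg_h = 449 − 58 = 391
translate([112, 257, 391]) cube([1047, 325, 58]);
translate([112, 257, 0]) cube([70, 70, 391]);
translate([112, 512, 0]) cube([70, 70, 391]);
translate([1089, 257, 0]) cube([70, 70, 391]);
translate([1089, 512, 0]) cube([70, 70, 391]);


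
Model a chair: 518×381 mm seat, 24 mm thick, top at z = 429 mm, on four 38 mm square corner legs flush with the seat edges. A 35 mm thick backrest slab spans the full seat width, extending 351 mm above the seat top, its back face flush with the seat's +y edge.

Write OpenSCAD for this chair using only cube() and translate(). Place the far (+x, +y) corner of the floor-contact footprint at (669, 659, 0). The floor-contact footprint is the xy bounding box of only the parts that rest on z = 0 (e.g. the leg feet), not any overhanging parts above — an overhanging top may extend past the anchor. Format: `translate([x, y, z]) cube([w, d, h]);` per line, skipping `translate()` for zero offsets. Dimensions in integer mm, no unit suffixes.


// leg_h = 429 - 24 = 405
translate([151, 278, 405]) cube([518, 381, 24]);
translate([151, 278, 0]) cube([38, 38, 405]);
translate([631, 278, 0]) cube([38, 38, 405]);
translate([151, 621, 0]) cube([38, 38, 405]);
translate([631, 621, 0]) cube([38, 38, 405]);
translate([151, 624, 429]) cube([518, 35, 351]);


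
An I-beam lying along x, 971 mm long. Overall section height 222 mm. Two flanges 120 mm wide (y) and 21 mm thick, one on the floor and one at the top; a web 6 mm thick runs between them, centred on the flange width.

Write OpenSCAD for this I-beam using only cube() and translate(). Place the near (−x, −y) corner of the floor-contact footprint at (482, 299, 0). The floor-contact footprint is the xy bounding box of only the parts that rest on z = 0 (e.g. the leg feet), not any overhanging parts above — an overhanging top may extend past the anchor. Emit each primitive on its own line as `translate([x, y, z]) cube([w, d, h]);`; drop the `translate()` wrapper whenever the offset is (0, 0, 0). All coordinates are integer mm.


translate([482, 299, 0]) cube([971, 120, 21]);
translate([482, 356, 21]) cube([971, 6, 180]);
translate([482, 299, 201]) cube([971, 120, 21]);


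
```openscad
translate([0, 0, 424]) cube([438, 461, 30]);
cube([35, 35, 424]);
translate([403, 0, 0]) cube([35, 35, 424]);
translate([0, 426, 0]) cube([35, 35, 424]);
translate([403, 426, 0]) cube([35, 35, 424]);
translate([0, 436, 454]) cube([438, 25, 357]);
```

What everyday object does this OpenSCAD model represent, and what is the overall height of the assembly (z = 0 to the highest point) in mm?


A chair. The overall height is 811 mm.

A slab on four corner posts with a tall panel at the back — a chair. The seat slab sits at z = 424 with thickness 30, and the 357 mm backrest starts at the seat top, so the overall height is 424 + 30 + 357 = 811 mm.


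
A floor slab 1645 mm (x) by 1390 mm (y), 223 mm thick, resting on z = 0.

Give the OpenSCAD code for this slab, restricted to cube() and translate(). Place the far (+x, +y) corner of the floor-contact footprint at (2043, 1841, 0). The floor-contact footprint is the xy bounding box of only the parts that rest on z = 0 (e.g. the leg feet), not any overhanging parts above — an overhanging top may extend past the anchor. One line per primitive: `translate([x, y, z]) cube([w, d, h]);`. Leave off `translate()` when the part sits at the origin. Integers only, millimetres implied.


translate([398, 451, 0]) cube([1645, 1390, 223]);


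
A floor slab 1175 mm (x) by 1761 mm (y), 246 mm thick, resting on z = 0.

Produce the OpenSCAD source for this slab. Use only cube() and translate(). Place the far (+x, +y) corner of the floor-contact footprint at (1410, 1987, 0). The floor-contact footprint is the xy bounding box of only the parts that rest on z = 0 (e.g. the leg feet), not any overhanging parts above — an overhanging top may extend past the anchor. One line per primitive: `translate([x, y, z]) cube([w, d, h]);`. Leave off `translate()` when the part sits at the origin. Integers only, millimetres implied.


translate([235, 226, 0]) cube([1175, 1761, 246]);


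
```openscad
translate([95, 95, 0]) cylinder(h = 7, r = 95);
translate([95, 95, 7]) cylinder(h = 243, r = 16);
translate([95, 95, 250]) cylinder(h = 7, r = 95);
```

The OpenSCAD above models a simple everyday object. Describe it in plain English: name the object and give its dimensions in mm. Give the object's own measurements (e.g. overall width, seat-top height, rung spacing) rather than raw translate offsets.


A spool: two coaxial disc flanges of radius 95 mm and thickness 7 mm, joined by a core cylinder of radius 16 mm and height 243 mm. The lower flange rests on z = 0 and the three cylinders share a vertical axis.


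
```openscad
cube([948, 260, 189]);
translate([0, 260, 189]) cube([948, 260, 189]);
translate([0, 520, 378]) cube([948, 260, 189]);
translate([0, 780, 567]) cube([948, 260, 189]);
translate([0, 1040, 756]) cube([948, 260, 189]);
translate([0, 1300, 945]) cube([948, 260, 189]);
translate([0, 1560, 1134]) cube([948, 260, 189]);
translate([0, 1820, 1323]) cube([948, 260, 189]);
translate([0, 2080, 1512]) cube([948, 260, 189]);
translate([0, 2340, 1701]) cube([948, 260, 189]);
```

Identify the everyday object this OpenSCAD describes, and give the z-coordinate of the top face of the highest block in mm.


A staircase. The total rise is 1890 mm.

10 identical blocks, each offset up and back from the previous — a staircase. Each step is 189 mm tall and there are 10 of them, so the total rise is 10 × 189 = 1890 mm.


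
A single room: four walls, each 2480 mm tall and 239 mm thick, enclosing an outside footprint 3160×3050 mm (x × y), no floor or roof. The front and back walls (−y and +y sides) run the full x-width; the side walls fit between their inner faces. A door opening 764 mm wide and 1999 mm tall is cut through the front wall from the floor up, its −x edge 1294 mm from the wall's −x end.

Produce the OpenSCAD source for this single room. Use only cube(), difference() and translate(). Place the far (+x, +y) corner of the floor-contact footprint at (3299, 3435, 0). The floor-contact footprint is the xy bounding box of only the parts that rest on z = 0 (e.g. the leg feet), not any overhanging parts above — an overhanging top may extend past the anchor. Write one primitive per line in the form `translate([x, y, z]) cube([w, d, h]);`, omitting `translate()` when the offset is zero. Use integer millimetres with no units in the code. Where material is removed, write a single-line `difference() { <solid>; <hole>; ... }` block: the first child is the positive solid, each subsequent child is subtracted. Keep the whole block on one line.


difference() { translate([139, 385, 0]) cube([3160, 239, 2480]); translate([1433, 385, 0]) cube([764, 239, 1999]); }
translate([139, 3196, 0]) cube([3160, 239, 2480]);
translate([139, 624, 0]) cube([239, 2572, 2480]);
translate([3060, 624, 0]) cube([239, 2572, 2480]);


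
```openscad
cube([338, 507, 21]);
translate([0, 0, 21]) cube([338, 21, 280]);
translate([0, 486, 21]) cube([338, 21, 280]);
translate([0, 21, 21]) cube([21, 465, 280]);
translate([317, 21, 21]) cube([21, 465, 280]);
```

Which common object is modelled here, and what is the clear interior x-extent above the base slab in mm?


An open box. The internal width is 296 mm.

A 338×507 base slab with four walls standing on it — an open box. The base is 338 mm wide and the walls are 21 mm thick, so the internal width is 338 − 2 × 21 = 296 mm.


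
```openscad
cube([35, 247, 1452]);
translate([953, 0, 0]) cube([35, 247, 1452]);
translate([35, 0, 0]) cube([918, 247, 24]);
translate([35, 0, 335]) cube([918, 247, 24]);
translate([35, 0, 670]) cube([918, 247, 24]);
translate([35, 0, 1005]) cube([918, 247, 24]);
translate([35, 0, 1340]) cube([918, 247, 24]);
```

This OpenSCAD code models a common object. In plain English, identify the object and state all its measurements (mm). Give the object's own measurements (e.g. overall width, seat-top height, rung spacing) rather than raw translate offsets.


An open bookshelf. Two side panels, each 35 mm thick, 247 mm deep and 1452 mm tall, stand 988 mm apart (outside-to-outside). Between them sit 5 shelves, each 24 mm thick and 247 mm deep, spanning the full gap between the sides. The bottom shelf rests on the floor (its underside at z = 0) and the clear gap between one shelf's top and the next shelf's underside is 311 mm.


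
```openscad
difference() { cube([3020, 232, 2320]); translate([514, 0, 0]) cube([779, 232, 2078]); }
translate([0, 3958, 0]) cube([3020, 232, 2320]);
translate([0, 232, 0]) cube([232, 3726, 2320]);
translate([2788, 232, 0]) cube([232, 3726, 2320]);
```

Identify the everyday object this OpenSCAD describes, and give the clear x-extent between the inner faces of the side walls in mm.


A single room. The interior width is 2556 mm.

Four walls enclosing a rectangle with a door in the front wall — a room. Outside width 3020 minus two 232 mm walls gives 2556 mm.


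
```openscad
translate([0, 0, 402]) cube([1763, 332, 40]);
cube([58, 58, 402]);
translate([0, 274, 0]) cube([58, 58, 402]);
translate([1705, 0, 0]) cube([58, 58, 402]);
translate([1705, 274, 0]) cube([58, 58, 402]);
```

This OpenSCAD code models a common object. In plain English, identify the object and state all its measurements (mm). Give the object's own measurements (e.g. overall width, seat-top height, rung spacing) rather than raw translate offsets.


A long wooden bench with a 1763 mm (x) × 332 mm (y) seat, 40 mm thick, its top surface 442 mm above the floor. Four 58 mm square legs at the seat corners, flush with the edges, run from z = 0 to the seat underside.


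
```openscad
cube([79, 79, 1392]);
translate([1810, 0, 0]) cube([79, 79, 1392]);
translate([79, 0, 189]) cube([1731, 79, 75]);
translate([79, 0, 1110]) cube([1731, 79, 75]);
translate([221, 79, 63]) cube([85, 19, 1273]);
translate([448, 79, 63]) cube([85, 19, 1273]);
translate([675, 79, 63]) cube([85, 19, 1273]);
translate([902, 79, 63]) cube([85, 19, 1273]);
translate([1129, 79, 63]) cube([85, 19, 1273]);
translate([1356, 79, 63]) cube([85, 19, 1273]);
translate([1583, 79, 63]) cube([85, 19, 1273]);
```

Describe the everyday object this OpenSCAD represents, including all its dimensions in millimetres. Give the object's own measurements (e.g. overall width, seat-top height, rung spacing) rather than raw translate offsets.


A fence section. Two 79×79 mm posts, 1392 mm tall, stand on the floor with a clear span of 1731 mm between their inner faces. Two horizontal rails of 79×75 mm section span the gap between the posts with their undersides at z = 189 mm and z = 1110 mm, flush with the posts' −y face. 7 pickets, each 85 mm wide, 19 mm thick and 1273 mm tall, are fixed to the +y face of the rails with their bottoms at z = 63 mm, spaced across the span with a 142 mm gap after the −x post and between neighbouring pickets and before the +x post.


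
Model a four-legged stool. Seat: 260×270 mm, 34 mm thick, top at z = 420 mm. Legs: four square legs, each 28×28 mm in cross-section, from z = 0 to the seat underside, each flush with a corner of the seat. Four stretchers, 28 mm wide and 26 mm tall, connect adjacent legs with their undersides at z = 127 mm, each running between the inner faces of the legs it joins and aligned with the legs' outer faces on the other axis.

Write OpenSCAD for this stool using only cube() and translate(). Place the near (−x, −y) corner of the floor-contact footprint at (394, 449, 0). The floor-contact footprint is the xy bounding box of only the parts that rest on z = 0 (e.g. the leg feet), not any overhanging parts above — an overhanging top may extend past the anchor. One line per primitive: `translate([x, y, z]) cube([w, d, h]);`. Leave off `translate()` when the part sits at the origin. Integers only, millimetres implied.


translate([394, 449, 386]) cube([260, 270, 34]);
translate([394, 449, 0]) cube([28, 28, 386]);
translate([626, 449, 0]) cube([28, 28, 386]);
translate([394, 691, 0]) cube([28, 28, 386]);
translate([626, 691, 0]) cube([28, 28, 386]);
translate([422, 449, 127]) cube([204, 28, 26]);
translate([422, 691, 127]) cube([204, 28, 26]);
translate([394, 477, 127]) cube([28, 214, 26]);
translate([626, 477, 127]) cube([28, 214, 26]);


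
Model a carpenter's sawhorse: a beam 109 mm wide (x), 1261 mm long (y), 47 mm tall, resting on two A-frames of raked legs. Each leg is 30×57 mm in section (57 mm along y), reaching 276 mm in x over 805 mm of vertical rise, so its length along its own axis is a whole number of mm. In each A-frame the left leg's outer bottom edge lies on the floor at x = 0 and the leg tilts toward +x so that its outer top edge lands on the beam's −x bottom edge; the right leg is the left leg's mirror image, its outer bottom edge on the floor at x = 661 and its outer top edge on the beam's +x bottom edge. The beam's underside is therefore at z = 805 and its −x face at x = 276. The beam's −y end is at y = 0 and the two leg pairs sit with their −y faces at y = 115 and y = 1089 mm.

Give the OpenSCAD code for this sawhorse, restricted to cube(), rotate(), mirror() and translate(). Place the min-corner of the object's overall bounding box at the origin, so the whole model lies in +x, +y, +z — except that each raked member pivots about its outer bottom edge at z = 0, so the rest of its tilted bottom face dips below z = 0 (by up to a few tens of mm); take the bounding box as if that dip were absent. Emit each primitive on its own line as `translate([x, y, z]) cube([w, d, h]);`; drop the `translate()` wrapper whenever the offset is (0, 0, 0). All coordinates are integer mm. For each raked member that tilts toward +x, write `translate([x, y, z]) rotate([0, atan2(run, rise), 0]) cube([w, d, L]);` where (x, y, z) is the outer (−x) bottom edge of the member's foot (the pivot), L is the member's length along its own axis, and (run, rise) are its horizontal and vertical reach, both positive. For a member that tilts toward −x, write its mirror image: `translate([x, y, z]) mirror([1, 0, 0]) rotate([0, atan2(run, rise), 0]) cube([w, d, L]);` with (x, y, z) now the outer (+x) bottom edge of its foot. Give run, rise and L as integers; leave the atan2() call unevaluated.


translate([276, 0, 805]) cube([109, 1261, 47]);
translate([0, 115, 0]) rotate([0, atan2(276, 805), 0]) cube([30, 57, 851]);
translate([661, 115, 0]) mirror([1, 0, 0]) rotate([0, atan2(276, 805), 0]) cube([30, 57, 851]);
translate([0, 1089, 0]) rotate([0, atan2(276, 805), 0]) cube([30, 57, 851]);
translate([661, 1089, 0]) mirror([1, 0, 0]) rotate([0, atan2(276, 805), 0]) cube([30, 57, 851]);


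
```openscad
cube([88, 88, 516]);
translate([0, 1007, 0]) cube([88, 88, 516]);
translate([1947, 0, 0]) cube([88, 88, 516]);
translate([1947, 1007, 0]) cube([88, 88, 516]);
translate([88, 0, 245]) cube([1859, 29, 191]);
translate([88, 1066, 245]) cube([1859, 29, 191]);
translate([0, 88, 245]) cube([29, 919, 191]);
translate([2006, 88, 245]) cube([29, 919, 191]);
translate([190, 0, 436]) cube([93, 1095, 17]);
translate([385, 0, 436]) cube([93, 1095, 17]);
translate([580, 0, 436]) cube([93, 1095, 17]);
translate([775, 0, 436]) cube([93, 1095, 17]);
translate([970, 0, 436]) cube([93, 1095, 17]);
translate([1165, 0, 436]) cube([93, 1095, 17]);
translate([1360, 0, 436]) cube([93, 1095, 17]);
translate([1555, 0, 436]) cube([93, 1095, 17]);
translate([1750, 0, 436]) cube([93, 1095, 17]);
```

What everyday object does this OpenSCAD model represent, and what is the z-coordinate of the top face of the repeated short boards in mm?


A bed frame. The slat-top height is 453 mm.

Four posts, four rails, and a row of slats — a bed frame. Slats sit on the rails at z = 245 + 191 = 436; with slat thickness 17, the top is 453 mm.


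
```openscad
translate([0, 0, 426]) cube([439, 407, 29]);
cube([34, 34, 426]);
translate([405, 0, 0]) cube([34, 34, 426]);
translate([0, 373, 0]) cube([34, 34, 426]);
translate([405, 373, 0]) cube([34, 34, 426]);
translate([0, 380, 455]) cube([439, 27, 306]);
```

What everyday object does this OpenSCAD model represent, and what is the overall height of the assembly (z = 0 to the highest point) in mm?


A chair. The overall height is 761 mm.

A slab on four corner posts with a tall panel at the back — a chair. The seat slab sits at z = 426 with thickness 29, and the 306 mm backrest starts at the seat top, so the overall height is 426 + 29 + 306 = 761 mm.


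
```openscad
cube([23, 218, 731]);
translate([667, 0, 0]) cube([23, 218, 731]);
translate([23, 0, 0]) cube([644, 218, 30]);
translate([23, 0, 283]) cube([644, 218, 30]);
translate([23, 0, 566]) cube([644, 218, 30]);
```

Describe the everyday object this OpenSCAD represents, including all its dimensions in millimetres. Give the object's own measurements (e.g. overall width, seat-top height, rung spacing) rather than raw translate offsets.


An open bookshelf. Two side panels, each 23 mm thick, 218 mm deep and 731 mm tall, stand 690 mm apart (outside-to-outside). Between them sit 3 shelves, each 30 mm thick and 218 mm deep, spanning the full gap between the sides. The bottom shelf rests on the floor (its underside at z = 0) and the clear gap between one shelf's top and the next shelf's underside is 253 mm.


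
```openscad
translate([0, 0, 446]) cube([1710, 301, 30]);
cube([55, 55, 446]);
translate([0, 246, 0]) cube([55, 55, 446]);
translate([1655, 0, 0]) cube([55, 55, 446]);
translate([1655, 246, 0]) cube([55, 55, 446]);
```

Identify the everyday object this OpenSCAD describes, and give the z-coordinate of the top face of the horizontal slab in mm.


A bench. The seat-top height is 476 mm.

A long slab on four corner posts — a bench. The slab sits at z = 446 with thickness 30, so the top is 446 + 30 = 476 mm.


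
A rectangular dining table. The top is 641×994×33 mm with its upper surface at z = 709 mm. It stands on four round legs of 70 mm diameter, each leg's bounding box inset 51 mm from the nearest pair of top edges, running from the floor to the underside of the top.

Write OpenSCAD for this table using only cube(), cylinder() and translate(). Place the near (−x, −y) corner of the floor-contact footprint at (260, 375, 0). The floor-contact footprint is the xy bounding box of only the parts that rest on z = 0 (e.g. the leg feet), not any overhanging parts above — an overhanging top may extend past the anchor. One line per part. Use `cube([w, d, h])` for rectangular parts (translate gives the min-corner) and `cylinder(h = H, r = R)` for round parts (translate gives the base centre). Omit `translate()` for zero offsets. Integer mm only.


translate([209, 324, 676]) cube([641, 994, 33]);
translate([295, 410, 0]) cylinder(h = 676, r = 35);
translate([764, 410, 0]) cylinder(h = 676, r = 35);
translate([295, 1232, 0]) cylinder(h = 676, r = 35);
translate([764, 1232, 0]) cylinder(h = 676, r = 35);


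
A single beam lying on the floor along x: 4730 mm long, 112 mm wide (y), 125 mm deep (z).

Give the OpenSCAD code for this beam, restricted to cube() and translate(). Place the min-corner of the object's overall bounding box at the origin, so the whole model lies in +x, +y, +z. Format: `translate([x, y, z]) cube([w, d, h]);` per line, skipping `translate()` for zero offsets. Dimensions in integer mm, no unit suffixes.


cube([4730, 112, 125]);
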